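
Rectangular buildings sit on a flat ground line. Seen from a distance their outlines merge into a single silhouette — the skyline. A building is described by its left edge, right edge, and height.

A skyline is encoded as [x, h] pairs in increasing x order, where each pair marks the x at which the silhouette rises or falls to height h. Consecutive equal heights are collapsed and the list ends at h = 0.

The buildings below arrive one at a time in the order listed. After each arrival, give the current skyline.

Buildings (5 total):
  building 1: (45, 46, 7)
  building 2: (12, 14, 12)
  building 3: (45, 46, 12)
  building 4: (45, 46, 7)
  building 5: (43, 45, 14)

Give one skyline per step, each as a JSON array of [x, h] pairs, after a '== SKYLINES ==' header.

== SKYLINES ==
[[45,7],[46,0]]
[[12,12],[14,0],[45,7],[46,0]]
[[12,12],[14,0],[45,12],[46,0]]
[[12,12],[14,0],[45,12],[46,0]]
[[12,12],[14,0],[43,14],[45,12],[46,0]]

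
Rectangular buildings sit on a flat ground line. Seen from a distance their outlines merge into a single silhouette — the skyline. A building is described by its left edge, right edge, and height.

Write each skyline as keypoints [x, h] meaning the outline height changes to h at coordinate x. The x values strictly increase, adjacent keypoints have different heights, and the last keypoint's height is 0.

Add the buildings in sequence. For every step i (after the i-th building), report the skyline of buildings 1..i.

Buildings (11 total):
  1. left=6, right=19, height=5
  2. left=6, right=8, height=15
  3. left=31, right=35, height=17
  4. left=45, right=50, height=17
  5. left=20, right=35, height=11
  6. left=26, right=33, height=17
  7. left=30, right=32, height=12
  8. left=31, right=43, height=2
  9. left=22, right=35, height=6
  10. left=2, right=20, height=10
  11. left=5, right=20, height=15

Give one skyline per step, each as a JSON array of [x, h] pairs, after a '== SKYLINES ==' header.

== SKYLINES ==
[[6,5],[19,0]]
[[6,15],[8,5],[19,0]]
[[6,15],[8,5],[19,0],[31,17],[35,0]]
[[6,15],[8,5],[19,0],[31,17],[35,0],[45,17],[50,0]]
[[6,15],[8,5],[19,0],[20,11],[31,17],[35,0],[45,17],[50,0]]
[[6,15],[8,5],[19,0],[20,11],[26,17],[35,0],[45,17],[50,0]]
[[6,15],[8,5],[19,0],[20,11],[26,17],[35,0],[45,17],[50,0]]
[[6,15],[8,5],[19,0],[20,11],[26,17],[35,2],[43,0],[45,17],[50,0]]
[[6,15],[8,5],[19,0],[20,11],[26,17],[35,2],[43,0],[45,17],[50,0]]
[[2,10],[6,15],[8,10],[20,11],[26,17],[35,2],[43,0],[45,17],[50,0]]
[[2,10],[5,15],[20,11],[26,17],[35,2],[43,0],[45,17],[50,0]]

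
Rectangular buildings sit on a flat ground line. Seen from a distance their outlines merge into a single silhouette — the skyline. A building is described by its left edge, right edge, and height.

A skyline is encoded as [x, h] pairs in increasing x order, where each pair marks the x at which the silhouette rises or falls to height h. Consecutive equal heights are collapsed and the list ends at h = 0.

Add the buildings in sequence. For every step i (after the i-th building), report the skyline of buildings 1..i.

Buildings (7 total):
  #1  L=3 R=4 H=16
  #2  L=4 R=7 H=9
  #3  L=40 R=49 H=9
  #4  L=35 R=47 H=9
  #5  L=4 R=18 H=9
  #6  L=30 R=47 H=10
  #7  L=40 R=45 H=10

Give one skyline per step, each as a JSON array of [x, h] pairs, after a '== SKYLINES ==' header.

== SKYLINES ==
[[3,16],[4,0]]
[[3,16],[4,9],[7,0]]
[[3,16],[4,9],[7,0],[40,9],[49,0]]
[[3,16],[4,9],[7,0],[35,9],[49,0]]
[[3,16],[4,9],[18,0],[35,9],[49,0]]
[[3,16],[4,9],[18,0],[30,10],[47,9],[49,0]]
[[3,16],[4,9],[18,0],[30,10],[47,9],[49,0]]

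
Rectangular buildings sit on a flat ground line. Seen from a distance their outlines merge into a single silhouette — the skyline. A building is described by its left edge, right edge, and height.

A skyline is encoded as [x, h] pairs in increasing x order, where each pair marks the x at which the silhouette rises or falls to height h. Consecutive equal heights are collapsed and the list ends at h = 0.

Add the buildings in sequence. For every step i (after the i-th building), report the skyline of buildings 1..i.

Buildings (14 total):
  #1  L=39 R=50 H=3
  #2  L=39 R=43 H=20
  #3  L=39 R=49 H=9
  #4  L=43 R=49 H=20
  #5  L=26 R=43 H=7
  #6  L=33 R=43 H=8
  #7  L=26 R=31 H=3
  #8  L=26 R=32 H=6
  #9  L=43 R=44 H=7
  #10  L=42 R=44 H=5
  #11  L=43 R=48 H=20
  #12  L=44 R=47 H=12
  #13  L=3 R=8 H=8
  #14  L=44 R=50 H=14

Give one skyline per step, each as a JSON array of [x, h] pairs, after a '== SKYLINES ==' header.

== SKYLINES ==
[[39,3],[50,0]]
[[39,20],[43,3],[50,0]]
[[39,20],[43,9],[49,3],[50,0]]
[[39,20],[49,3],[50,0]]
[[26,7],[39,20],[49,3],[50,0]]
[[26,7],[33,8],[39,20],[49,3],[50,0]]
[[26,7],[33,8],[39,20],[49,3],[50,0]]
[[26,7],[33,8],[39,20],[49,3],[50,0]]
[[26,7],[33,8],[39,20],[49,3],[50,0]]
[[26,7],[33,8],[39,20],[49,3],[50,0]]
[[26,7],[33,8],[39,20],[49,3],[50,0]]
[[26,7],[33,8],[39,20],[49,3],[50,0]]
[[3,8],[8,0],[26,7],[33,8],[39,20],[49,3],[50,0]]
[[3,8],[8,0],[26,7],[33,8],[39,20],[49,14],[50,0]]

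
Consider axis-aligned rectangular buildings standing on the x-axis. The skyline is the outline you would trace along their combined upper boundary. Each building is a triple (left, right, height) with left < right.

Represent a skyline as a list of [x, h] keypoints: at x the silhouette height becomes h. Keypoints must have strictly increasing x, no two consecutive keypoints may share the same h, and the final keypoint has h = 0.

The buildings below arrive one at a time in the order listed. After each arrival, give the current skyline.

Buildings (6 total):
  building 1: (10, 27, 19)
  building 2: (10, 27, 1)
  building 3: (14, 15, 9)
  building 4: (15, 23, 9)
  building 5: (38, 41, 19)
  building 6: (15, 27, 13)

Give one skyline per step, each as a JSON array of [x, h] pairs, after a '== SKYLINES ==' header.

== SKYLINES ==
[[10,19],[27,0]]
[[10,19],[27,0]]
[[10,19],[27,0]]
[[10,19],[27,0]]
[[10,19],[27,0],[38,19],[41,0]]
[[10,19],[27,0],[38,19],[41,0]]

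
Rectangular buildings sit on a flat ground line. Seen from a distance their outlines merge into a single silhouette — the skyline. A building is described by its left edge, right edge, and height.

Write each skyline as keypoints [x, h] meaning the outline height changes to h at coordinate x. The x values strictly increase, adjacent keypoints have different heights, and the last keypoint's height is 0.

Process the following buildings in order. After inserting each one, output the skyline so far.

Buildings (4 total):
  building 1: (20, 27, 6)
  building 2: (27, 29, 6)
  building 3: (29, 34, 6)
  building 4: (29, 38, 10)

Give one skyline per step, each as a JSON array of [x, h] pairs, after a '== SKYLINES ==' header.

== SKYLINES ==
[[20,6],[27,0]]
[[20,6],[29,0]]
[[20,6],[34,0]]
[[20,6],[29,10],[38,0]]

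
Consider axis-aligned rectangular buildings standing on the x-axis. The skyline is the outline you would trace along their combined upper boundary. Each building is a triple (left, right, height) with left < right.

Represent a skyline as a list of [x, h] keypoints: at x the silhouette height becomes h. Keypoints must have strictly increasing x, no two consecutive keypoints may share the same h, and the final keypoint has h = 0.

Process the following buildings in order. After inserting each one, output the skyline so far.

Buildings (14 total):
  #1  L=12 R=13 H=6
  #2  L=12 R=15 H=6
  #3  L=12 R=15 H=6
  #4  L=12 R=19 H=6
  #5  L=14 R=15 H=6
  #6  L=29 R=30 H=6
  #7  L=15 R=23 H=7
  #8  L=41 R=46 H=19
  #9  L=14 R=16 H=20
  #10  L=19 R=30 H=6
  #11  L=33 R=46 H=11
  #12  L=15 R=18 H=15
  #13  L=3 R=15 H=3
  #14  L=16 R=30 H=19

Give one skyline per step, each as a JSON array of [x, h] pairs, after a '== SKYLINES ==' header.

== SKYLINES ==
[[12,6],[13,0]]
[[12,6],[15,0]]
[[12,6],[15,0]]
[[12,6],[19,0]]
[[12,6],[19,0]]
[[12,6],[19,0],[29,6],[30,0]]
[[12,6],[15,7],[23,0],[29,6],[30,0]]
[[12,6],[15,7],[23,0],[29,6],[30,0],[41,19],[46,0]]
[[12,6],[14,20],[16,7],[23,0],[29,6],[30,0],[41,19],[46,0]]
[[12,6],[14,20],[16,7],[23,6],[30,0],[41,19],[46,0]]
[[12,6],[14,20],[16,7],[23,6],[30,0],[33,11],[41,19],[46,0]]
[[12,6],[14,20],[16,15],[18,7],[23,6],[30,0],[33,11],[41,19],[46,0]]
[[3,3],[12,6],[14,20],[16,15],[18,7],[23,6],[30,0],[33,11],[41,19],[46,0]]
[[3,3],[12,6],[14,20],[16,19],[30,0],[33,11],[41,19],[46,0]]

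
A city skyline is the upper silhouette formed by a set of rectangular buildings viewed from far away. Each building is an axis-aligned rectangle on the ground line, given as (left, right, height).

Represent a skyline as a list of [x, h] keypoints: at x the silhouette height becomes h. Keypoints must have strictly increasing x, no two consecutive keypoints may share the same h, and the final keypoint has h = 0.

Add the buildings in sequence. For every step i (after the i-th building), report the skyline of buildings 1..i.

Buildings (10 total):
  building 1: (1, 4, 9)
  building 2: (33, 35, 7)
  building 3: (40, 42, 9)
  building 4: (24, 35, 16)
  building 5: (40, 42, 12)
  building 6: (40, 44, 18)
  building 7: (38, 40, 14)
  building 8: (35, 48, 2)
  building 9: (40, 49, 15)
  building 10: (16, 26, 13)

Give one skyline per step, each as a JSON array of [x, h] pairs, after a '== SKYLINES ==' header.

== SKYLINES ==
[[1,9],[4,0]]
[[1,9],[4,0],[33,7],[35,0]]
[[1,9],[4,0],[33,7],[35,0],[40,9],[42,0]]
[[1,9],[4,0],[24,16],[35,0],[40,9],[42,0]]
[[1,9],[4,0],[24,16],[35,0],[40,12],[42,0]]
[[1,9],[4,0],[24,16],[35,0],[40,18],[44,0]]
[[1,9],[4,0],[24,16],[35,0],[38,14],[40,18],[44,0]]
[[1,9],[4,0],[24,16],[35,2],[38,14],[40,18],[44,2],[48,0]]
[[1,9],[4,0],[24,16],[35,2],[38,14],[40,18],[44,15],[49,0]]
[[1,9],[4,0],[16,13],[24,16],[35,2],[38,14],[40,18],[44,15],[49,0]]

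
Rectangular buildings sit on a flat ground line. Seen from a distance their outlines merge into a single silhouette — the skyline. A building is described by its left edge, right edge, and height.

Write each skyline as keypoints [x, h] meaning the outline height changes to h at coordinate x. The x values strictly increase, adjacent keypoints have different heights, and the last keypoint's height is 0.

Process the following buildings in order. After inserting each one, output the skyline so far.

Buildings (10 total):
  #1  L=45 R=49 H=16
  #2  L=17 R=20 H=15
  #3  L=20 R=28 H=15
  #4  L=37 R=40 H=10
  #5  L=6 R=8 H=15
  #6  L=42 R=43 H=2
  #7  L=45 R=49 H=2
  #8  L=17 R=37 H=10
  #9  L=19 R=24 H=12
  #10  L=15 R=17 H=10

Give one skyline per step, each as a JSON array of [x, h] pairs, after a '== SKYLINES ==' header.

== SKYLINES ==
[[45,16],[49,0]]
[[17,15],[20,0],[45,16],[49,0]]
[[17,15],[28,0],[45,16],[49,0]]
[[17,15],[28,0],[37,10],[40,0],[45,16],[49,0]]
[[6,15],[8,0],[17,15],[28,0],[37,10],[40,0],[45,16],[49,0]]
[[6,15],[8,0],[17,15],[28,0],[37,10],[40,0],[42,2],[43,0],[45,16],[49,0]]
[[6,15],[8,0],[17,15],[28,0],[37,10],[40,0],[42,2],[43,0],[45,16],[49,0]]
[[6,15],[8,0],[17,15],[28,10],[40,0],[42,2],[43,0],[45,16],[49,0]]
[[6,15],[8,0],[17,15],[28,10],[40,0],[42,2],[43,0],[45,16],[49,0]]
[[6,15],[8,0],[15,10],[17,15],[28,10],[40,0],[42,2],[43,0],[45,16],[49,0]]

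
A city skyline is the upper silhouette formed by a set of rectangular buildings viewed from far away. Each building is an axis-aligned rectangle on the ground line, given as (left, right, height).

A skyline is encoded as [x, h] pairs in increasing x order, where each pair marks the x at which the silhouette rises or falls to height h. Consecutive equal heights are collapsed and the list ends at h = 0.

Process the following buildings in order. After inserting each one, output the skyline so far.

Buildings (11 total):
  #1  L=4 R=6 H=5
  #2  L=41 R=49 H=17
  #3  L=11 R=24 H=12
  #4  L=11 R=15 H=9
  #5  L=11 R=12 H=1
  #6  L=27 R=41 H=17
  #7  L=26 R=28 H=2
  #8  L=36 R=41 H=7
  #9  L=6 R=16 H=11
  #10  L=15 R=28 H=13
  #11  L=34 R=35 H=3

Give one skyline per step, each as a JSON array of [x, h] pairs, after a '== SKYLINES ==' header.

== SKYLINES ==
[[4,5],[6,0]]
[[4,5],[6,0],[41,17],[49,0]]
[[4,5],[6,0],[11,12],[24,0],[41,17],[49,0]]
[[4,5],[6,0],[11,12],[24,0],[41,17],[49,0]]
[[4,5],[6,0],[11,12],[24,0],[41,17],[49,0]]
[[4,5],[6,0],[11,12],[24,0],[27,17],[49,0]]
[[4,5],[6,0],[11,12],[24,0],[26,2],[27,17],[49,0]]
[[4,5],[6,0],[11,12],[24,0],[26,2],[27,17],[49,0]]
[[4,5],[6,11],[11,12],[24,0],[26,2],[27,17],[49,0]]
[[4,5],[6,11],[11,12],[15,13],[27,17],[49,0]]
[[4,5],[6,11],[11,12],[15,13],[27,17],[49,0]]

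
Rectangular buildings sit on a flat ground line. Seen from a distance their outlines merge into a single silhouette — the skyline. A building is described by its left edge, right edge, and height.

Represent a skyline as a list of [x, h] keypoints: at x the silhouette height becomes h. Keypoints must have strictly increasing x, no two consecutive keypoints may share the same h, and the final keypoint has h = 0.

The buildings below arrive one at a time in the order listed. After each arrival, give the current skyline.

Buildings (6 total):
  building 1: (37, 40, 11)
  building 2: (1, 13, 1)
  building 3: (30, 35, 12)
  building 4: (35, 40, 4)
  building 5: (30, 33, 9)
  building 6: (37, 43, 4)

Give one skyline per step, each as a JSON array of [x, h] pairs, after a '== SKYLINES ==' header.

== SKYLINES ==
[[37,11],[40,0]]
[[1,1],[13,0],[37,11],[40,0]]
[[1,1],[13,0],[30,12],[35,0],[37,11],[40,0]]
[[1,1],[13,0],[30,12],[35,4],[37,11],[40,0]]
[[1,1],[13,0],[30,12],[35,4],[37,11],[40,0]]
[[1,1],[13,0],[30,12],[35,4],[37,11],[40,4],[43,0]]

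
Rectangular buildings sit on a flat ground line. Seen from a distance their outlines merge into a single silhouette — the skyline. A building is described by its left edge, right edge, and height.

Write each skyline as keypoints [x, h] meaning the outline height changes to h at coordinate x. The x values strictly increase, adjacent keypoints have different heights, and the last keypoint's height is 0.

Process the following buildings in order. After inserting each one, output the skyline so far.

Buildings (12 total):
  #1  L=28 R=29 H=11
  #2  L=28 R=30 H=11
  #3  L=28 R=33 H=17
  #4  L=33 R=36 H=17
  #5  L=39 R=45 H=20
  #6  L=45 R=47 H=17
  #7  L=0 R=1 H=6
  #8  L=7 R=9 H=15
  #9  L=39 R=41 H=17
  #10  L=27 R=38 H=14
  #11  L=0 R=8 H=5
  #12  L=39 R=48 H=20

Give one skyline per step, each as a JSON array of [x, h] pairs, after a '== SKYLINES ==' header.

== SKYLINES ==
[[28,11],[29,0]]
[[28,11],[30,0]]
[[28,17],[33,0]]
[[28,17],[36,0]]
[[28,17],[36,0],[39,20],[45,0]]
[[28,17],[36,0],[39,20],[45,17],[47,0]]
[[0,6],[1,0],[28,17],[36,0],[39,20],[45,17],[47,0]]
[[0,6],[1,0],[7,15],[9,0],[28,17],[36,0],[39,20],[45,17],[47,0]]
[[0,6],[1,0],[7,15],[9,0],[28,17],[36,0],[39,20],[45,17],[47,0]]
[[0,6],[1,0],[7,15],[9,0],[27,14],[28,17],[36,14],[38,0],[39,20],[45,17],[47,0]]
[[0,6],[1,5],[7,15],[9,0],[27,14],[28,17],[36,14],[38,0],[39,20],[45,17],[47,0]]
[[0,6],[1,5],[7,15],[9,0],[27,14],[28,17],[36,14],[38,0],[39,20],[48,0]]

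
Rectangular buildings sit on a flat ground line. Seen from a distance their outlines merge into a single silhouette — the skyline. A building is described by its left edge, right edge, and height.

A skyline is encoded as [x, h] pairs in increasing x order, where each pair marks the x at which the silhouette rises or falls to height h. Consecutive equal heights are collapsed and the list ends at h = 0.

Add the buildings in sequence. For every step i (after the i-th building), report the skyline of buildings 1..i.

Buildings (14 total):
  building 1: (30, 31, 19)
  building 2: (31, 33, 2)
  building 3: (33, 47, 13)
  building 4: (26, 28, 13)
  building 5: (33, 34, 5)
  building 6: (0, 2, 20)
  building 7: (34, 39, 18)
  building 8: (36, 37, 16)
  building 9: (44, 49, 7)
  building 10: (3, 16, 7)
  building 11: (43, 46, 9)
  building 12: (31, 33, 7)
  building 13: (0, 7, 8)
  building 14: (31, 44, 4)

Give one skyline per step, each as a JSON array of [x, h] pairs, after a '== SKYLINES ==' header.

== SKYLINES ==
[[30,19],[31,0]]
[[30,19],[31,2],[33,0]]
[[30,19],[31,2],[33,13],[47,0]]
[[26,13],[28,0],[30,19],[31,2],[33,13],[47,0]]
[[26,13],[28,0],[30,19],[31,2],[33,13],[47,0]]
[[0,20],[2,0],[26,13],[28,0],[30,19],[31,2],[33,13],[47,0]]
[[0,20],[2,0],[26,13],[28,0],[30,19],[31,2],[33,13],[34,18],[39,13],[47,0]]
[[0,20],[2,0],[26,13],[28,0],[30,19],[31,2],[33,13],[34,18],[39,13],[47,0]]
[[0,20],[2,0],[26,13],[28,0],[30,19],[31,2],[33,13],[34,18],[39,13],[47,7],[49,0]]
[[0,20],[2,0],[3,7],[16,0],[26,13],[28,0],[30,19],[31,2],[33,13],[34,18],[39,13],[47,7],[49,0]]
[[0,20],[2,0],[3,7],[16,0],[26,13],[28,0],[30,19],[31,2],[33,13],[34,18],[39,13],[47,7],[49,0]]
[[0,20],[2,0],[3,7],[16,0],[26,13],[28,0],[30,19],[31,7],[33,13],[34,18],[39,13],[47,7],[49,0]]
[[0,20],[2,8],[7,7],[16,0],[26,13],[28,0],[30,19],[31,7],[33,13],[34,18],[39,13],[47,7],[49,0]]
[[0,20],[2,8],[7,7],[16,0],[26,13],[28,0],[30,19],[31,7],[33,13],[34,18],[39,13],[47,7],[49,0]]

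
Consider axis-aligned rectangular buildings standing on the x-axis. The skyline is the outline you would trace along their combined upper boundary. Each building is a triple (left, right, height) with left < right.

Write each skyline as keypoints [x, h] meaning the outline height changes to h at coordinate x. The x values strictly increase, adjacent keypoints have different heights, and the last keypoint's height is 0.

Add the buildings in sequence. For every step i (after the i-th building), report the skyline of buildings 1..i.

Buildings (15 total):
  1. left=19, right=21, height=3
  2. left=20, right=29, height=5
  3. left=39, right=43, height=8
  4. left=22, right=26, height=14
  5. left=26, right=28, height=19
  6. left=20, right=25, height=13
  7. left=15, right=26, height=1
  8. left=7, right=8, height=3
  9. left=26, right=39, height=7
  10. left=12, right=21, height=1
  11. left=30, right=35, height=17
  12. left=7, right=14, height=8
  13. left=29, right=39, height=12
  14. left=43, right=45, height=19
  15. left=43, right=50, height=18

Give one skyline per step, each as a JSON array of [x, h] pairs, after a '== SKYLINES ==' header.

== SKYLINES ==
[[19,3],[21,0]]
[[19,3],[20,5],[29,0]]
[[19,3],[20,5],[29,0],[39,8],[43,0]]
[[19,3],[20,5],[22,14],[26,5],[29,0],[39,8],[43,0]]
[[19,3],[20,5],[22,14],[26,19],[28,5],[29,0],[39,8],[43,0]]
[[19,3],[20,13],[22,14],[26,19],[28,5],[29,0],[39,8],[43,0]]
[[15,1],[19,3],[20,13],[22,14],[26,19],[28,5],[29,0],[39,8],[43,0]]
[[7,3],[8,0],[15,1],[19,3],[20,13],[22,14],[26,19],[28,5],[29,0],[39,8],[43,0]]
[[7,3],[8,0],[15,1],[19,3],[20,13],[22,14],[26,19],[28,7],[39,8],[43,0]]
[[7,3],[8,0],[12,1],[19,3],[20,13],[22,14],[26,19],[28,7],[39,8],[43,0]]
[[7,3],[8,0],[12,1],[19,3],[20,13],[22,14],[26,19],[28,7],[30,17],[35,7],[39,8],[43,0]]
[[7,8],[14,1],[19,3],[20,13],[22,14],[26,19],[28,7],[30,17],[35,7],[39,8],[43,0]]
[[7,8],[14,1],[19,3],[20,13],[22,14],[26,19],[28,7],[29,12],[30,17],[35,12],[39,8],[43,0]]
[[7,8],[14,1],[19,3],[20,13],[22,14],[26,19],[28,7],[29,12],[30,17],[35,12],[39,8],[43,19],[45,0]]
[[7,8],[14,1],[19,3],[20,13],[22,14],[26,19],[28,7],[29,12],[30,17],[35,12],[39,8],[43,19],[45,18],[50,0]]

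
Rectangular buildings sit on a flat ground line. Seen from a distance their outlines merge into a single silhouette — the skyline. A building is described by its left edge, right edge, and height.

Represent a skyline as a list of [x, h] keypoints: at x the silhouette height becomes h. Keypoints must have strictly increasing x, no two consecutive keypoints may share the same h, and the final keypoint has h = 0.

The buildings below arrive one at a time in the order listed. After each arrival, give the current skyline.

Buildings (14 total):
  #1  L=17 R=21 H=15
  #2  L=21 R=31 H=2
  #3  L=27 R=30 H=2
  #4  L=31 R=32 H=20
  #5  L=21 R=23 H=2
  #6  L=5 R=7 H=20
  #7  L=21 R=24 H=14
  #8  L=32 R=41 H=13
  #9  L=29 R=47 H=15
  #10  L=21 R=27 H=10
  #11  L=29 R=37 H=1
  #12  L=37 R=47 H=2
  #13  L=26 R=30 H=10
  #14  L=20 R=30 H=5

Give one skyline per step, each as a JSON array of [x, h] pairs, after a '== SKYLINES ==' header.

== SKYLINES ==
[[17,15],[21,0]]
[[17,15],[21,2],[31,0]]
[[17,15],[21,2],[31,0]]
[[17,15],[21,2],[31,20],[32,0]]
[[17,15],[21,2],[31,20],[32,0]]
[[5,20],[7,0],[17,15],[21,2],[31,20],[32,0]]
[[5,20],[7,0],[17,15],[21,14],[24,2],[31,20],[32,0]]
[[5,20],[7,0],[17,15],[21,14],[24,2],[31,20],[32,13],[41,0]]
[[5,20],[7,0],[17,15],[21,14],[24,2],[29,15],[31,20],[32,15],[47,0]]
[[5,20],[7,0],[17,15],[21,14],[24,10],[27,2],[29,15],[31,20],[32,15],[47,0]]
[[5,20],[7,0],[17,15],[21,14],[24,10],[27,2],[29,15],[31,20],[32,15],[47,0]]
[[5,20],[7,0],[17,15],[21,14],[24,10],[27,2],[29,15],[31,20],[32,15],[47,0]]
[[5,20],[7,0],[17,15],[21,14],[24,10],[29,15],[31,20],[32,15],[47,0]]
[[5,20],[7,0],[17,15],[21,14],[24,10],[29,15],[31,20],[32,15],[47,0]]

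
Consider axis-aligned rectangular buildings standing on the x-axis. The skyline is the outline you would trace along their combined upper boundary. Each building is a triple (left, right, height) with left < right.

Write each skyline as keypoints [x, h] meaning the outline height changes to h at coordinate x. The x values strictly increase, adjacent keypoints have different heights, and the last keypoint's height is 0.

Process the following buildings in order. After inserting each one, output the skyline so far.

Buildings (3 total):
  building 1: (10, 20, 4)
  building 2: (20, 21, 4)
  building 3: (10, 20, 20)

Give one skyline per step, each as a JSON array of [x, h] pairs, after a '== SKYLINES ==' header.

== SKYLINES ==
[[10,4],[20,0]]
[[10,4],[21,0]]
[[10,20],[20,4],[21,0]]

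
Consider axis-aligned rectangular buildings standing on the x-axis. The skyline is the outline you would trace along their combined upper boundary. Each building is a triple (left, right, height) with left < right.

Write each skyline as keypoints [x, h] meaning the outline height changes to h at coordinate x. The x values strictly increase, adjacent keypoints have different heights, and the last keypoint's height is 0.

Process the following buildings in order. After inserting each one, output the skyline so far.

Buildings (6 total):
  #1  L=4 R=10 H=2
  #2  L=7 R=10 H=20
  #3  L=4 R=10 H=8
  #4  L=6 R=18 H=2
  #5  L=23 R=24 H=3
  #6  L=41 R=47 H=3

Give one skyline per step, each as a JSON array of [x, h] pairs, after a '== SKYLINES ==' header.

== SKYLINES ==
[[4,2],[10,0]]
[[4,2],[7,20],[10,0]]
[[4,8],[7,20],[10,0]]
[[4,8],[7,20],[10,2],[18,0]]
[[4,8],[7,20],[10,2],[18,0],[23,3],[24,0]]
[[4,8],[7,20],[10,2],[18,0],[23,3],[24,0],[41,3],[47,0]]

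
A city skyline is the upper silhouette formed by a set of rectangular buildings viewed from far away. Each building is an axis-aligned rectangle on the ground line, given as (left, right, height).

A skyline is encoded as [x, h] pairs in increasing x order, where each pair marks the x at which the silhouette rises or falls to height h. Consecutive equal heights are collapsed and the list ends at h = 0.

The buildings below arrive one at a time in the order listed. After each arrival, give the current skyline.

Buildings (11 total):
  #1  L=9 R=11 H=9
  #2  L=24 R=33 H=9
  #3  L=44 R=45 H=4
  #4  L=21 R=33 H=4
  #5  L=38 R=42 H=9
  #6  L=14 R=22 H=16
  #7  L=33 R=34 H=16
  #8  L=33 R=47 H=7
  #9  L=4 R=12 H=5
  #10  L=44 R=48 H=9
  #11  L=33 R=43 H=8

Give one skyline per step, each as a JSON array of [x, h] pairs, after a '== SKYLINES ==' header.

== SKYLINES ==
[[9,9],[11,0]]
[[9,9],[11,0],[24,9],[33,0]]
[[9,9],[11,0],[24,9],[33,0],[44,4],[45,0]]
[[9,9],[11,0],[21,4],[24,9],[33,0],[44,4],[45,0]]
[[9,9],[11,0],[21,4],[24,9],[33,0],[38,9],[42,0],[44,4],[45,0]]
[[9,9],[11,0],[14,16],[22,4],[24,9],[33,0],[38,9],[42,0],[44,4],[45,0]]
[[9,9],[11,0],[14,16],[22,4],[24,9],[33,16],[34,0],[38,9],[42,0],[44,4],[45,0]]
[[9,9],[11,0],[14,16],[22,4],[24,9],[33,16],[34,7],[38,9],[42,7],[47,0]]
[[4,5],[9,9],[11,5],[12,0],[14,16],[22,4],[24,9],[33,16],[34,7],[38,9],[42,7],[47,0]]
[[4,5],[9,9],[11,5],[12,0],[14,16],[22,4],[24,9],[33,16],[34,7],[38,9],[42,7],[44,9],[48,0]]
[[4,5],[9,9],[11,5],[12,0],[14,16],[22,4],[24,9],[33,16],[34,8],[38,9],[42,8],[43,7],[44,9],[48,0]]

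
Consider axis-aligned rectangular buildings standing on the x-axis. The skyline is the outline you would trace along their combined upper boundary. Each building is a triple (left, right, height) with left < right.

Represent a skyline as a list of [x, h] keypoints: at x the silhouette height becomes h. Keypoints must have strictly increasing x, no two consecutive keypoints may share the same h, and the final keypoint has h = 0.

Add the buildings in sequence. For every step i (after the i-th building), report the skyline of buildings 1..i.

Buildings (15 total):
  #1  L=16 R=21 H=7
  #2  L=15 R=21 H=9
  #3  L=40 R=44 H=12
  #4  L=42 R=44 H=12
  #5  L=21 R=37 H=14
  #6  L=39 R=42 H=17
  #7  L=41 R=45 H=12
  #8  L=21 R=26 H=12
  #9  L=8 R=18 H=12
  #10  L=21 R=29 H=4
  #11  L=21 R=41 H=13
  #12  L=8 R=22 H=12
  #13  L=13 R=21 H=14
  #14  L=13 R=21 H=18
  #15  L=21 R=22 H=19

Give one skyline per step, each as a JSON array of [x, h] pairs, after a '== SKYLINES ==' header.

== SKYLINES ==
[[16,7],[21,0]]
[[15,9],[21,0]]
[[15,9],[21,0],[40,12],[44,0]]
[[15,9],[21,0],[40,12],[44,0]]
[[15,9],[21,14],[37,0],[40,12],[44,0]]
[[15,9],[21,14],[37,0],[39,17],[42,12],[44,0]]
[[15,9],[21,14],[37,0],[39,17],[42,12],[45,0]]
[[15,9],[21,14],[37,0],[39,17],[42,12],[45,0]]
[[8,12],[18,9],[21,14],[37,0],[39,17],[42,12],[45,0]]
[[8,12],[18,9],[21,14],[37,0],[39,17],[42,12],[45,0]]
[[8,12],[18,9],[21,14],[37,13],[39,17],[42,12],[45,0]]
[[8,12],[21,14],[37,13],[39,17],[42,12],[45,0]]
[[8,12],[13,14],[37,13],[39,17],[42,12],[45,0]]
[[8,12],[13,18],[21,14],[37,13],[39,17],[42,12],[45,0]]
[[8,12],[13,18],[21,19],[22,14],[37,13],[39,17],[42,12],[45,0]]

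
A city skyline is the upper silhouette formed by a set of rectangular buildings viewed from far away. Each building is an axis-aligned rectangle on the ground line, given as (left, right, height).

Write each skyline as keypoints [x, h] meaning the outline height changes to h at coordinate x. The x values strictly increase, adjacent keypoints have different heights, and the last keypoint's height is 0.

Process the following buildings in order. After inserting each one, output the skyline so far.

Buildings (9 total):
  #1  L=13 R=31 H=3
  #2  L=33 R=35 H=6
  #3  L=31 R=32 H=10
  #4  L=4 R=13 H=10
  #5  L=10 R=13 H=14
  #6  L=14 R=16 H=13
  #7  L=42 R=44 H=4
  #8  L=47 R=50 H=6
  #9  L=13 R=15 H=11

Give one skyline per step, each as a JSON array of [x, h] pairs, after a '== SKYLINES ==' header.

== SKYLINES ==
[[13,3],[31,0]]
[[13,3],[31,0],[33,6],[35,0]]
[[13,3],[31,10],[32,0],[33,6],[35,0]]
[[4,10],[13,3],[31,10],[32,0],[33,6],[35,0]]
[[4,10],[10,14],[13,3],[31,10],[32,0],[33,6],[35,0]]
[[4,10],[10,14],[13,3],[14,13],[16,3],[31,10],[32,0],[33,6],[35,0]]
[[4,10],[10,14],[13,3],[14,13],[16,3],[31,10],[32,0],[33,6],[35,0],[42,4],[44,0]]
[[4,10],[10,14],[13,3],[14,13],[16,3],[31,10],[32,0],[33,6],[35,0],[42,4],[44,0],[47,6],[50,0]]
[[4,10],[10,14],[13,11],[14,13],[16,3],[31,10],[32,0],[33,6],[35,0],[42,4],[44,0],[47,6],[50,0]]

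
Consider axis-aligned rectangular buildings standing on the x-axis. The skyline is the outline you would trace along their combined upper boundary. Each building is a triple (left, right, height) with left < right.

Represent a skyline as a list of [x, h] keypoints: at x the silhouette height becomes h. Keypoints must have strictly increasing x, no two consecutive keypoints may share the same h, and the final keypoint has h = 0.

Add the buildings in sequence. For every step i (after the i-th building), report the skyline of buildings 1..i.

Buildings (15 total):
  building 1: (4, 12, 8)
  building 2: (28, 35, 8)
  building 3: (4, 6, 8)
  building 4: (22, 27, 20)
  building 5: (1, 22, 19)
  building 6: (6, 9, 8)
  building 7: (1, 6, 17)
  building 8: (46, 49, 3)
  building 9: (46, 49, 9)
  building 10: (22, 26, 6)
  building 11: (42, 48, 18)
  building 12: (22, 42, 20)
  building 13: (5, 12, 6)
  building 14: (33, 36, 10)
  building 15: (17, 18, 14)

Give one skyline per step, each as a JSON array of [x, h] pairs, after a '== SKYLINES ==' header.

== SKYLINES ==
[[4,8],[12,0]]
[[4,8],[12,0],[28,8],[35,0]]
[[4,8],[12,0],[28,8],[35,0]]
[[4,8],[12,0],[22,20],[27,0],[28,8],[35,0]]
[[1,19],[22,20],[27,0],[28,8],[35,0]]
[[1,19],[22,20],[27,0],[28,8],[35,0]]
[[1,19],[22,20],[27,0],[28,8],[35,0]]
[[1,19],[22,20],[27,0],[28,8],[35,0],[46,3],[49,0]]
[[1,19],[22,20],[27,0],[28,8],[35,0],[46,9],[49,0]]
[[1,19],[22,20],[27,0],[28,8],[35,0],[46,9],[49,0]]
[[1,19],[22,20],[27,0],[28,8],[35,0],[42,18],[48,9],[49,0]]
[[1,19],[22,20],[42,18],[48,9],[49,0]]
[[1,19],[22,20],[42,18],[48,9],[49,0]]
[[1,19],[22,20],[42,18],[48,9],[49,0]]
[[1,19],[22,20],[42,18],[48,9],[49,0]]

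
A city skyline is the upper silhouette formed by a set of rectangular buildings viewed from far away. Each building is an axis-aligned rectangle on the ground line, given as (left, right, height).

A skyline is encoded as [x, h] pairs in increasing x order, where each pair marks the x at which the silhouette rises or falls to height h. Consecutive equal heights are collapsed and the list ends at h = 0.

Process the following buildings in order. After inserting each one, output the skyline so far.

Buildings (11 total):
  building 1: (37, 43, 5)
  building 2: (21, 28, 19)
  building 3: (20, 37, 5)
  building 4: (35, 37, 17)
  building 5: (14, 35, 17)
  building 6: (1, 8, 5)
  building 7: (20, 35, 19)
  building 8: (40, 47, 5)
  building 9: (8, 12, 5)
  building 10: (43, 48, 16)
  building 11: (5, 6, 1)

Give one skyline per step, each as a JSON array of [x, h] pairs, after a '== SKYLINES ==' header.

== SKYLINES ==
[[37,5],[43,0]]
[[21,19],[28,0],[37,5],[43,0]]
[[20,5],[21,19],[28,5],[43,0]]
[[20,5],[21,19],[28,5],[35,17],[37,5],[43,0]]
[[14,17],[21,19],[28,17],[37,5],[43,0]]
[[1,5],[8,0],[14,17],[21,19],[28,17],[37,5],[43,0]]
[[1,5],[8,0],[14,17],[20,19],[35,17],[37,5],[43,0]]
[[1,5],[8,0],[14,17],[20,19],[35,17],[37,5],[47,0]]
[[1,5],[12,0],[14,17],[20,19],[35,17],[37,5],[47,0]]
[[1,5],[12,0],[14,17],[20,19],[35,17],[37,5],[43,16],[48,0]]
[[1,5],[12,0],[14,17],[20,19],[35,17],[37,5],[43,16],[48,0]]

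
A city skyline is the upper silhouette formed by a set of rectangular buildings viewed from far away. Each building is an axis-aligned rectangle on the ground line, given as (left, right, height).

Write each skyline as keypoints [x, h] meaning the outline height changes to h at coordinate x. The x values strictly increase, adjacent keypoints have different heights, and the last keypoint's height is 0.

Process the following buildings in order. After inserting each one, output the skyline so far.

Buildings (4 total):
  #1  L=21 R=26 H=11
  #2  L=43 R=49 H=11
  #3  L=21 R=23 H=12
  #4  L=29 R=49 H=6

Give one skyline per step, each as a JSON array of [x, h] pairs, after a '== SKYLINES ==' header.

== SKYLINES ==
[[21,11],[26,0]]
[[21,11],[26,0],[43,11],[49,0]]
[[21,12],[23,11],[26,0],[43,11],[49,0]]
[[21,12],[23,11],[26,0],[29,6],[43,11],[49,0]]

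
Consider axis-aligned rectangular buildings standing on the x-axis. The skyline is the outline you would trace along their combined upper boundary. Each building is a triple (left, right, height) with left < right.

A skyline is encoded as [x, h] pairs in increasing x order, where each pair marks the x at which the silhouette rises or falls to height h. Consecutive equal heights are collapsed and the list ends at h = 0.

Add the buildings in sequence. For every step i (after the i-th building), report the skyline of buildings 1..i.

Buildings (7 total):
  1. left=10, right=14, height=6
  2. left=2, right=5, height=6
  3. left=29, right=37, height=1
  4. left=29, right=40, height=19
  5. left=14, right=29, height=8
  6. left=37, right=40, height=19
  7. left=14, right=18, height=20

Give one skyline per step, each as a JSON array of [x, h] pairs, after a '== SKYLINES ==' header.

== SKYLINES ==
[[10,6],[14,0]]
[[2,6],[5,0],[10,6],[14,0]]
[[2,6],[5,0],[10,6],[14,0],[29,1],[37,0]]
[[2,6],[5,0],[10,6],[14,0],[29,19],[40,0]]
[[2,6],[5,0],[10,6],[14,8],[29,19],[40,0]]
[[2,6],[5,0],[10,6],[14,8],[29,19],[40,0]]
[[2,6],[5,0],[10,6],[14,20],[18,8],[29,19],[40,0]]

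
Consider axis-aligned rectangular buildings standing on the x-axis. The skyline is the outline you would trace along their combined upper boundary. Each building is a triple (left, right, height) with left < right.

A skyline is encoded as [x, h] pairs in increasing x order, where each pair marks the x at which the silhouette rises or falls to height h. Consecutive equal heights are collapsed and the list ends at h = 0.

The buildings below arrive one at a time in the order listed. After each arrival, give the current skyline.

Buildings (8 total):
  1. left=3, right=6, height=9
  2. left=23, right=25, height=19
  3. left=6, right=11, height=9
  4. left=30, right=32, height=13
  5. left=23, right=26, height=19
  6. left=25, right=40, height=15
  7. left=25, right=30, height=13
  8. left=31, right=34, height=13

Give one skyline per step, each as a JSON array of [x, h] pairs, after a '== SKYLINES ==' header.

== SKYLINES ==
[[3,9],[6,0]]
[[3,9],[6,0],[23,19],[25,0]]
[[3,9],[11,0],[23,19],[25,0]]
[[3,9],[11,0],[23,19],[25,0],[30,13],[32,0]]
[[3,9],[11,0],[23,19],[26,0],[30,13],[32,0]]
[[3,9],[11,0],[23,19],[26,15],[40,0]]
[[3,9],[11,0],[23,19],[26,15],[40,0]]
[[3,9],[11,0],[23,19],[26,15],[40,0]]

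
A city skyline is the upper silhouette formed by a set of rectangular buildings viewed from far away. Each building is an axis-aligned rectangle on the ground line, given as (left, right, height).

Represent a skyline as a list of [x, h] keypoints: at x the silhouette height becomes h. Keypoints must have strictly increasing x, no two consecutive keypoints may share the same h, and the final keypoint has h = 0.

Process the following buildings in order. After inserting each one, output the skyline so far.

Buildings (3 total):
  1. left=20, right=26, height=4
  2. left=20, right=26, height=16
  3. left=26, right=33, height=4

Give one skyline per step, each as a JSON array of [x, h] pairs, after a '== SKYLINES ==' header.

== SKYLINES ==
[[20,4],[26,0]]
[[20,16],[26,0]]
[[20,16],[26,4],[33,0]]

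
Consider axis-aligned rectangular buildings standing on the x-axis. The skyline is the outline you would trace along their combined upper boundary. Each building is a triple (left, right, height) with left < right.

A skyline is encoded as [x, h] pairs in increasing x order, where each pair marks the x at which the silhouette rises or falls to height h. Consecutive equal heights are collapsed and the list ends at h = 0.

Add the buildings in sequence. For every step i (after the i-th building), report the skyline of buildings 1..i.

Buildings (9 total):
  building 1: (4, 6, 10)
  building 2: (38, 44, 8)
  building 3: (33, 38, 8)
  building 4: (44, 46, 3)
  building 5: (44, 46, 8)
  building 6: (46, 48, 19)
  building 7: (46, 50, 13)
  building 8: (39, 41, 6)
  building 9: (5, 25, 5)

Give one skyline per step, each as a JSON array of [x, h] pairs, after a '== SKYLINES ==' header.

== SKYLINES ==
[[4,10],[6,0]]
[[4,10],[6,0],[38,8],[44,0]]
[[4,10],[6,0],[33,8],[44,0]]
[[4,10],[6,0],[33,8],[44,3],[46,0]]
[[4,10],[6,0],[33,8],[46,0]]
[[4,10],[6,0],[33,8],[46,19],[48,0]]
[[4,10],[6,0],[33,8],[46,19],[48,13],[50,0]]
[[4,10],[6,0],[33,8],[46,19],[48,13],[50,0]]
[[4,10],[6,5],[25,0],[33,8],[46,19],[48,13],[50,0]]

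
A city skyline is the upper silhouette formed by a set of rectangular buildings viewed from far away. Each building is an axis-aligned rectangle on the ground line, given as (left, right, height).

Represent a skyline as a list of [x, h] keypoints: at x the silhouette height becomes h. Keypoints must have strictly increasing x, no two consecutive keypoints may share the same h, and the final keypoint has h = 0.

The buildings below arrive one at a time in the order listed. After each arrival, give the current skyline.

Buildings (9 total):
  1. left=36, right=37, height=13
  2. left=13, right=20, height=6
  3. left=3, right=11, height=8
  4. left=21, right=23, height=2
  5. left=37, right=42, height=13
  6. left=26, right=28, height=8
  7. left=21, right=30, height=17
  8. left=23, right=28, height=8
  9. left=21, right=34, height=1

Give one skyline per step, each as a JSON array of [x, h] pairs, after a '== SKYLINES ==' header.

== SKYLINES ==
[[36,13],[37,0]]
[[13,6],[20,0],[36,13],[37,0]]
[[3,8],[11,0],[13,6],[20,0],[36,13],[37,0]]
[[3,8],[11,0],[13,6],[20,0],[21,2],[23,0],[36,13],[37,0]]
[[3,8],[11,0],[13,6],[20,0],[21,2],[23,0],[36,13],[42,0]]
[[3,8],[11,0],[13,6],[20,0],[21,2],[23,0],[26,8],[28,0],[36,13],[42,0]]
[[3,8],[11,0],[13,6],[20,0],[21,17],[30,0],[36,13],[42,0]]
[[3,8],[11,0],[13,6],[20,0],[21,17],[30,0],[36,13],[42,0]]
[[3,8],[11,0],[13,6],[20,0],[21,17],[30,1],[34,0],[36,13],[42,0]]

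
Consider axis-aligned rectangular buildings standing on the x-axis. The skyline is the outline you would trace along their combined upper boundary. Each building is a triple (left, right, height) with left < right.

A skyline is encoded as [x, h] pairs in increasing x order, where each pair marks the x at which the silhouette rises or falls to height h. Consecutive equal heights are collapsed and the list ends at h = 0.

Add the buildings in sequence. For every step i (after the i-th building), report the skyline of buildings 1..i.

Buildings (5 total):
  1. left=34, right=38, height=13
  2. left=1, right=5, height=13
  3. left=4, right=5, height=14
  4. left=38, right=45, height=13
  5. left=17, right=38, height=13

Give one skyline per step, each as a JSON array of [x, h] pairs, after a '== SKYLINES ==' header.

== SKYLINES ==
[[34,13],[38,0]]
[[1,13],[5,0],[34,13],[38,0]]
[[1,13],[4,14],[5,0],[34,13],[38,0]]
[[1,13],[4,14],[5,0],[34,13],[45,0]]
[[1,13],[4,14],[5,0],[17,13],[45,0]]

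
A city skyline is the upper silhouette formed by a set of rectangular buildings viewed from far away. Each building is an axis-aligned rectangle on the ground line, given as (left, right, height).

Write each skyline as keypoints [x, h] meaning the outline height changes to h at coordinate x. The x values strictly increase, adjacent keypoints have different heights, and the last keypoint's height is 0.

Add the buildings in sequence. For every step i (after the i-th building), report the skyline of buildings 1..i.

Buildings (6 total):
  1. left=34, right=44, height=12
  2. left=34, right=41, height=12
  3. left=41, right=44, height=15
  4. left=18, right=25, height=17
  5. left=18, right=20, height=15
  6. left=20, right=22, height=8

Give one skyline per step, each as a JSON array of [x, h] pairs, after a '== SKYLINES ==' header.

== SKYLINES ==
[[34,12],[44,0]]
[[34,12],[44,0]]
[[34,12],[41,15],[44,0]]
[[18,17],[25,0],[34,12],[41,15],[44,0]]
[[18,17],[25,0],[34,12],[41,15],[44,0]]
[[18,17],[25,0],[34,12],[41,15],[44,0]]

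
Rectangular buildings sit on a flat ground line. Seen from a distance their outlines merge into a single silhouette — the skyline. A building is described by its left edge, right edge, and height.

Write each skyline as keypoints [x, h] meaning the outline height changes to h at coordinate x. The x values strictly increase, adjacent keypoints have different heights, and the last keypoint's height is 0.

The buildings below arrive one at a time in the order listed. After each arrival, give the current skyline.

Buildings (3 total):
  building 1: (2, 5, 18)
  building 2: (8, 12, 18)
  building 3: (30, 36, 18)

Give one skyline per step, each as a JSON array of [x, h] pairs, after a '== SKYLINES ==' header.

== SKYLINES ==
[[2,18],[5,0]]
[[2,18],[5,0],[8,18],[12,0]]
[[2,18],[5,0],[8,18],[12,0],[30,18],[36,0]]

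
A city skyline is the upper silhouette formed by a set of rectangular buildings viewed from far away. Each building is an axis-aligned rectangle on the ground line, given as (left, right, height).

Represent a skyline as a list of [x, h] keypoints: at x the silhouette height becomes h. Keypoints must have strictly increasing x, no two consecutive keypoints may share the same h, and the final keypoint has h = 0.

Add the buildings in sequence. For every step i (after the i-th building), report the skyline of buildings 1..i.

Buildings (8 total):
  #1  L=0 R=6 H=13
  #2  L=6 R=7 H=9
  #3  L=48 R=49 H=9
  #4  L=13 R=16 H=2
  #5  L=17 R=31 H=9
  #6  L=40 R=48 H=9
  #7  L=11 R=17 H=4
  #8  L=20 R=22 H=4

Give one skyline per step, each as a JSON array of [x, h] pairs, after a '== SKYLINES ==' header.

== SKYLINES ==
[[0,13],[6,0]]
[[0,13],[6,9],[7,0]]
[[0,13],[6,9],[7,0],[48,9],[49,0]]
[[0,13],[6,9],[7,0],[13,2],[16,0],[48,9],[49,0]]
[[0,13],[6,9],[7,0],[13,2],[16,0],[17,9],[31,0],[48,9],[49,0]]
[[0,13],[6,9],[7,0],[13,2],[16,0],[17,9],[31,0],[40,9],[49,0]]
[[0,13],[6,9],[7,0],[11,4],[17,9],[31,0],[40,9],[49,0]]
[[0,13],[6,9],[7,0],[11,4],[17,9],[31,0],[40,9],[49,0]]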